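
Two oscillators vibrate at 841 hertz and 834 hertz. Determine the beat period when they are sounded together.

0.143 s

f_beat = |841 − 834| = 7 Hz.
Beat period T = 1 / f_beat = 1 / 7 s.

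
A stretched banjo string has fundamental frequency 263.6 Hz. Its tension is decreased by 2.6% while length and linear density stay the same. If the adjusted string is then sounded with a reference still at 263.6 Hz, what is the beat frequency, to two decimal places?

For a string, f ∝ √T, so the new frequency is 263.6·√0.974 = 260.1506 Hz.
f_beat = |260.1506 − 263.6| = 3.45 Hz.

3.45 Hz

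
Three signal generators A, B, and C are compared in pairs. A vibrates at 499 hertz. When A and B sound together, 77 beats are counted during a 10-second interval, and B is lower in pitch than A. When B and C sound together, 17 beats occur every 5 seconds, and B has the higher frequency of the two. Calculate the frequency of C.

487.9 Hz

A–B: Beat frequency = 77/10 = 7.7 Hz.
B is below A, so f_B = 499 − 7.7 = 491.3 Hz.
B–C: Beat frequency = 17/5 = 3.4 Hz.
C is below B, so f_C = 491.3 − 3.4 = 487.9 Hz.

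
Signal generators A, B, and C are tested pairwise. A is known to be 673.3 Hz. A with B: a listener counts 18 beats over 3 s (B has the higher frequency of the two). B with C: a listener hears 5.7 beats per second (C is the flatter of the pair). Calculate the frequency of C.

673.6 Hz

A–B: Beat frequency = 18/3 = 6 Hz.
B is above A, so f_B = 673.3 + 6 = 679.3 Hz.
C is below B, so f_C = 679.3 − 5.7 = 673.6 Hz.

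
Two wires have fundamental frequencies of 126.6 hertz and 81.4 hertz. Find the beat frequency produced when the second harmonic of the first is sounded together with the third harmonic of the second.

Second harmonic of the first: 2·126.6 = 253.2 Hz.
Third harmonic of the second: 3·81.4 = 244.2 Hz.
f_beat = |253.2 − 244.2| = 9.0 Hz.

9.0 Hz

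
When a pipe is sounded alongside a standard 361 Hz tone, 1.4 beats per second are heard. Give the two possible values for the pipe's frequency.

|f − 361| = 1.4, so f = 361 ± 1.4.

359.6 Hz or 362.4 Hz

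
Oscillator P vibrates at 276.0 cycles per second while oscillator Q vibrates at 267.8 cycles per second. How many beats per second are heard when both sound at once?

f_beat = |f₁ − f₂|.
|276.0 − 267.8| = 8.2 Hz.

8.2 Hz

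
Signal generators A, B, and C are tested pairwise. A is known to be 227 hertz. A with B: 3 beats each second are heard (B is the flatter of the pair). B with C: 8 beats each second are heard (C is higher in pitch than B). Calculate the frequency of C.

232 Hz

B is below A, so f_B = 227 − 3 = 224 Hz.
C is above B, so f_C = 224 + 8 = 232 Hz.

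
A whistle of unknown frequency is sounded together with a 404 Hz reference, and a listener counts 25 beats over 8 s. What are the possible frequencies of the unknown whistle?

400.875 Hz or 407.125 Hz

Beat frequency = 25/8 = 3.125 Hz.
|f − 404| = 3.125, so f = 404 ± 3.125.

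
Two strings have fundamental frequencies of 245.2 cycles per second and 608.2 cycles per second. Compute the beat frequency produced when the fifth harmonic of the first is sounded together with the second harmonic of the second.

9.6 Hz

Fifth harmonic of the first: 5·245.2 = 1226.0 Hz.
Second harmonic of the second: 2·608.2 = 1216.4 Hz.
f_beat = |1226.0 − 1216.4| = 9.6 Hz.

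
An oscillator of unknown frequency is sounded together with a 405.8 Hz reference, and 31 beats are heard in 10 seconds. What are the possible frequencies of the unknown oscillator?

402.7 Hz or 408.9 Hz

Beat frequency = 31/10 = 3.1 Hz.
|f − 405.8| = 3.1, so f = 405.8 ± 3.1.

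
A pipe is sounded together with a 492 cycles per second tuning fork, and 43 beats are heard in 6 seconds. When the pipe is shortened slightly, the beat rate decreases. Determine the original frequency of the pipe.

Beat frequency = 43/6 = 7.1667 Hz.
|f − 492| = 7.1667, so the pipe was at either 484.8333 Hz or 499.1667 Hz.
A shorter pipe has a higher fundamental; the adjustment raises the pipe's frequency.
The beat rate fell, so the adjustment moved the pipe toward 492 Hz — it must have started below the reference.

484.8333 Hz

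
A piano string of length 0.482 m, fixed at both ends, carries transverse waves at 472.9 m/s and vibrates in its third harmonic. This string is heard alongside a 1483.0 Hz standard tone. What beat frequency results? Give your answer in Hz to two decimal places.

11.32 Hz

For a string fixed at both ends, f_n = n·v/(2L) = 3·472.9/(2·0.482) = 1471.6805 Hz.
f_beat = |1471.6805 − 1483.0| = 11.32 Hz.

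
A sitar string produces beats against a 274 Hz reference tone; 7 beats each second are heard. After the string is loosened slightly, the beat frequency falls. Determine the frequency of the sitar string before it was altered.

|f − 274| = 7, so the sitar string was at either 267 Hz or 281 Hz.
Reducing tension lowers a string's frequency; the adjustment lowers the sitar string's frequency.
The beat rate fell, so the adjustment moved the sitar string toward 274 Hz — it must have started above the reference.

281 Hz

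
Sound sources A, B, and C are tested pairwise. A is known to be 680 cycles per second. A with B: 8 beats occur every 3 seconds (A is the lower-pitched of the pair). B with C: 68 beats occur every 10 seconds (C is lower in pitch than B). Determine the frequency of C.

A–B: Beat frequency = 8/3 = 2.6667 Hz.
B is above A, so f_B = 680 + 2.6667 = 682.6667 Hz.
B–C: Beat frequency = 68/10 = 6.8 Hz.
C is below B, so f_C = 682.6667 − 6.8 = 675.8667 Hz.

675.8667 Hz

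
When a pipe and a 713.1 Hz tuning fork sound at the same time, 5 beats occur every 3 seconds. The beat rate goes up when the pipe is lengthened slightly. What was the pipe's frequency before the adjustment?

711.4333 Hz

Beat frequency = 5/3 = 1.6667 Hz.
|f − 713.1| = 1.6667, so the pipe was at either 711.4333 Hz or 714.7667 Hz.
A longer pipe has a lower fundamental; the adjustment lowers the pipe's frequency.
The beat rate rose, so the adjustment moved the pipe further from 713.1 Hz — it was already below the reference.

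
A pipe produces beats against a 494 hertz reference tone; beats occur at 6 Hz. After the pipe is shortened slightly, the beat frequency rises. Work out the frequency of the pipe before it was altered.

|f − 494| = 6, so the pipe was at either 488 Hz or 500 Hz.
A shorter pipe has a higher fundamental; the adjustment raises the pipe's frequency.
The beat rate rose, so the adjustment moved the pipe further from 494 Hz — it was already above the reference.

500 Hz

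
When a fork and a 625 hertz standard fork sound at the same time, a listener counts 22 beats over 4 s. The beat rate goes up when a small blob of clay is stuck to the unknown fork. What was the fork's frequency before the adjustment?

619.5 Hz

Beat frequency = 22/4 = 5.5 Hz.
|f − 625| = 5.5, so the fork was at either 619.5 Hz or 630.5 Hz.
Adding mass to a fork lowers its frequency; the adjustment lowers the fork's frequency.
The beat rate rose, so the adjustment moved the fork further from 625 Hz — it was already below the reference.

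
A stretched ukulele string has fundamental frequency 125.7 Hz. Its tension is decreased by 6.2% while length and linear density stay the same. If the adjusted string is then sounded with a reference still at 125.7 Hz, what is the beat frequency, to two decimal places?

For a string, f ∝ √T, so the new frequency is 125.7·√0.938 = 121.7410 Hz.
f_beat = |121.7410 − 125.7| = 3.96 Hz.

3.96 Hz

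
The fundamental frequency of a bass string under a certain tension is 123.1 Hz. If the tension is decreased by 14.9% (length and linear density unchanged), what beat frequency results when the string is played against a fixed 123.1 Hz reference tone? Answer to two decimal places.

For a string, f ∝ √T, so the new frequency is 123.1·√0.851 = 113.5593 Hz.
f_beat = |113.5593 − 123.1| = 9.54 Hz.

9.54 Hz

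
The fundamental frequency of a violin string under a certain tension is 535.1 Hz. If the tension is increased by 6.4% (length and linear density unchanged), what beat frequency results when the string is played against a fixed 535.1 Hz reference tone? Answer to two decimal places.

16.86 Hz

For a string, f ∝ √T, so the new frequency is 535.1·√1.064 = 551.9577 Hz.
f_beat = |551.9577 − 535.1| = 16.86 Hz.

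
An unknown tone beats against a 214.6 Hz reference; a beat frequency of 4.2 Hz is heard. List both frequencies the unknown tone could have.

210.4 Hz or 218.8 Hz

|f − 214.6| = 4.2, so f = 214.6 ± 4.2.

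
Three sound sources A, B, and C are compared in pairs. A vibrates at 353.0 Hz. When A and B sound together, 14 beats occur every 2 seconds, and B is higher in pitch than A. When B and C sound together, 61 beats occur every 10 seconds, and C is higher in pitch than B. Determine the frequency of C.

366.1 Hz

A–B: Beat frequency = 14/2 = 7 Hz.
B is above A, so f_B = 353.0 + 7 = 360 Hz.
B–C: Beat frequency = 61/10 = 6.1 Hz.
C is above B, so f_C = 360 + 6.1 = 366.1 Hz.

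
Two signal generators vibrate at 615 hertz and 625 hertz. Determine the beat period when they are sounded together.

0.100 s

f_beat = |615 − 625| = 10 Hz.
Beat period T = 1 / f_beat = 1 / 10 s.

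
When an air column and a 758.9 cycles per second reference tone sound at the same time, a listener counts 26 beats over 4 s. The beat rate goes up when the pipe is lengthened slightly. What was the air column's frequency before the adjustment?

752.4 Hz

Beat frequency = 26/4 = 6.5 Hz.
|f − 758.9| = 6.5, so the air column was at either 752.4 Hz or 765.4 Hz.
A longer pipe has a lower fundamental; the adjustment lowers the air column's frequency.
The beat rate rose, so the adjustment moved the air column further from 758.9 Hz — it was already below the reference.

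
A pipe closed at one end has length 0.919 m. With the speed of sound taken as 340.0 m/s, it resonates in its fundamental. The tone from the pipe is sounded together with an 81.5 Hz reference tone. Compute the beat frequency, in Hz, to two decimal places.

10.99 Hz

Closed pipe (odd harmonics): f_n = n·v/(4L) = 1·340.0/(4·0.919) = 92.4918 Hz.
f_beat = |92.4918 − 81.5| = 10.99 Hz.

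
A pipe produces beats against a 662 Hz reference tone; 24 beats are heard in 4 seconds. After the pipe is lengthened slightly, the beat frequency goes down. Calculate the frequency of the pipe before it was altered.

668 Hz

Beat frequency = 24/4 = 6 Hz.
|f − 662| = 6, so the pipe was at either 656 Hz or 668 Hz.
A longer pipe has a lower fundamental; the adjustment lowers the pipe's frequency.
The beat rate fell, so the adjustment moved the pipe toward 662 Hz — it must have started above the reference.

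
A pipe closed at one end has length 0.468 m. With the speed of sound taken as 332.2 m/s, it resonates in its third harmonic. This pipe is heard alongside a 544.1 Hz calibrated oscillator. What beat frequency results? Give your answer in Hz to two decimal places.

11.73 Hz

Closed pipe (odd harmonics): f_n = n·v/(4L) = 3·332.2/(4·0.468) = 532.3718 Hz.
f_beat = |532.3718 − 544.1| = 11.73 Hz.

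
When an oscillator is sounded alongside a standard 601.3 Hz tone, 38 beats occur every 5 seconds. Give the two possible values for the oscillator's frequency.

593.7 Hz or 608.9 Hz

Beat frequency = 38/5 = 7.6 Hz.
|f − 601.3| = 7.6, so f = 601.3 ± 7.6.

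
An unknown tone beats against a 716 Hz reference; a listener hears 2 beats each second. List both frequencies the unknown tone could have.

714 Hz or 718 Hz

|f − 716| = 2, so f = 716 ± 2.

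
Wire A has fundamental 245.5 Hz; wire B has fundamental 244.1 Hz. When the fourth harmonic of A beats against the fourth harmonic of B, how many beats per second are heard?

Fourth harmonic of the first: 4·245.5 = 982.0 Hz.
Fourth harmonic of the second: 4·244.1 = 976.4 Hz.
f_beat = |982.0 − 976.4| = 5.6 Hz.

5.6 Hz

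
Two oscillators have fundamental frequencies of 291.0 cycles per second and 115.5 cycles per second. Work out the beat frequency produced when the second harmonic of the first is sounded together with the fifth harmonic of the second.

4.5 Hz

Second harmonic of the first: 2·291.0 = 582.0 Hz.
Fifth harmonic of the second: 5·115.5 = 577.5 Hz.
f_beat = |582.0 − 577.5| = 4.5 Hz.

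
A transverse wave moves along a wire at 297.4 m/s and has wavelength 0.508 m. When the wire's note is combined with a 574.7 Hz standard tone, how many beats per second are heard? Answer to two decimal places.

Source frequency f = v/λ = 297.4/0.508 = 585.4331 Hz.
f_beat = |585.4331 − 574.7| = 10.73 Hz.

10.73 Hz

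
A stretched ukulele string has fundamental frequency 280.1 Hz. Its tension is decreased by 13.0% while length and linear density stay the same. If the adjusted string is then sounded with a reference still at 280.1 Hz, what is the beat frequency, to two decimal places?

For a string, f ∝ √T, so the new frequency is 280.1·√0.870 = 261.2599 Hz.
f_beat = |261.2599 − 280.1| = 18.84 Hz.

18.84 Hz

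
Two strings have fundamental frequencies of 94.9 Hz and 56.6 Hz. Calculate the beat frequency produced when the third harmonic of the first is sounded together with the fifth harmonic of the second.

1.7 Hz

Third harmonic of the first: 3·94.9 = 284.7 Hz.
Fifth harmonic of the second: 5·56.6 = 283.0 Hz.
f_beat = |284.7 − 283.0| = 1.7 Hz.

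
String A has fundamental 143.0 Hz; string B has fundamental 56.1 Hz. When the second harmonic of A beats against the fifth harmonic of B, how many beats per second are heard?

5.5 Hz

Second harmonic of the first: 2·143.0 = 286.0 Hz.
Fifth harmonic of the second: 5·56.1 = 280.5 Hz.
f_beat = |286.0 − 280.5| = 5.5 Hz.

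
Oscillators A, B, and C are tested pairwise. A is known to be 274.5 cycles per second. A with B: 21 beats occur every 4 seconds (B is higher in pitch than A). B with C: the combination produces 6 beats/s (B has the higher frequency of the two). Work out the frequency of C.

A–B: Beat frequency = 21/4 = 5.25 Hz.
B is above A, so f_B = 274.5 + 5.25 = 279.75 Hz.
C is below B, so f_C = 279.75 − 6 = 273.75 Hz.

273.75 Hz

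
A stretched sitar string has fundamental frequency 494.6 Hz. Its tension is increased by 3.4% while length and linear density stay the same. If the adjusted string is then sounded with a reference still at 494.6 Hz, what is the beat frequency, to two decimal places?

8.34 Hz

For a string, f ∝ √T, so the new frequency is 494.6·√1.034 = 502.9379 Hz.
f_beat = |502.9379 − 494.6| = 8.34 Hz.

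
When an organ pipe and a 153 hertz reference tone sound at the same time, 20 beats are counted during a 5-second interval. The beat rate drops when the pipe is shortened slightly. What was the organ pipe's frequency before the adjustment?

149 Hz

Beat frequency = 20/5 = 4 Hz.
|f − 153| = 4, so the organ pipe was at either 149 Hz or 157 Hz.
A shorter pipe has a higher fundamental; the adjustment raises the organ pipe's frequency.
The beat rate fell, so the adjustment moved the organ pipe toward 153 Hz — it must have started below the reference.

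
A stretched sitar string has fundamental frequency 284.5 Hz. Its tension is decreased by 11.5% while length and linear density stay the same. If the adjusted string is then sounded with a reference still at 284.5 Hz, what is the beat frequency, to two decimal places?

16.86 Hz

For a string, f ∝ √T, so the new frequency is 284.5·√0.885 = 267.6418 Hz.
f_beat = |267.6418 − 284.5| = 16.86 Hz.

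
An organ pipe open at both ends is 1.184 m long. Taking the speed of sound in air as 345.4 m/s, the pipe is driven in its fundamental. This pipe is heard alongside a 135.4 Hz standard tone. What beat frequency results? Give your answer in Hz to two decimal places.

Open pipe: f_n = n·v/(2L) = 1·345.4/(2·1.184) = 145.8615 Hz.
f_beat = |145.8615 − 135.4| = 10.46 Hz.

10.46 Hz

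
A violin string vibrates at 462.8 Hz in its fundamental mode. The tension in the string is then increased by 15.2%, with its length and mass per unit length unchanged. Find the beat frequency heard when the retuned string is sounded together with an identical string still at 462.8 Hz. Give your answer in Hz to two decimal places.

For a string, f ∝ √T, so the new frequency is 462.8·√1.152 = 496.7291 Hz.
f_beat = |496.7291 − 462.8| = 33.93 Hz.

33.93 Hz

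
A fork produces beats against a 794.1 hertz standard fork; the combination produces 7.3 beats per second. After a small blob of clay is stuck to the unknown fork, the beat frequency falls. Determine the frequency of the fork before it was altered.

|f − 794.1| = 7.3, so the fork was at either 786.8 Hz or 801.4 Hz.
Adding mass to a fork lowers its frequency; the adjustment lowers the fork's frequency.
The beat rate fell, so the adjustment moved the fork toward 794.1 Hz — it must have started above the reference.

801.4 Hz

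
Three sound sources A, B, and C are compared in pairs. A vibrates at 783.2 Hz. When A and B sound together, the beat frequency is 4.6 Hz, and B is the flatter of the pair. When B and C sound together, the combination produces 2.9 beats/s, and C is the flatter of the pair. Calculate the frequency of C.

775.7 Hz

B is below A, so f_B = 783.2 − 4.6 = 778.6 Hz.
C is below B, so f_C = 778.6 − 2.9 = 775.7 Hz.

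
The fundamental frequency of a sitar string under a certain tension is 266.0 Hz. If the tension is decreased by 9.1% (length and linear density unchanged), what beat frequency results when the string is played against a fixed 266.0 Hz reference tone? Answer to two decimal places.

12.39 Hz

For a string, f ∝ √T, so the new frequency is 266.0·√0.909 = 253.6084 Hz.
f_beat = |253.6084 − 266.0| = 12.39 Hz.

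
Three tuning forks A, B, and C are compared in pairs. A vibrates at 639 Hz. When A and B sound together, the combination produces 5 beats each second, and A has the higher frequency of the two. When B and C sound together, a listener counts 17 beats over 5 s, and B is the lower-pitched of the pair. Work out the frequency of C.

B is below A, so f_B = 639 − 5 = 634 Hz.
B–C: Beat frequency = 17/5 = 3.4 Hz.
C is above B, so f_C = 634 + 3.4 = 637.4 Hz.

637.4 Hz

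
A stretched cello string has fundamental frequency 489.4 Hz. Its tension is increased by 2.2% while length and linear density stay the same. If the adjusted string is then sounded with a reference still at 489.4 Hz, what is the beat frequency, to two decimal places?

For a string, f ∝ √T, so the new frequency is 489.4·√1.022 = 494.7541 Hz.
f_beat = |494.7541 − 489.4| = 5.35 Hz.

5.35 Hz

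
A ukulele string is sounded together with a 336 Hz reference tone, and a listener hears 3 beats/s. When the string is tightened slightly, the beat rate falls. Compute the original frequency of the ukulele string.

333 Hz

|f − 336| = 3, so the ukulele string was at either 333 Hz or 339 Hz.
Increasing tension raises a string's frequency; the adjustment raises the ukulele string's frequency.
The beat rate fell, so the adjustment moved the ukulele string toward 336 Hz — it must have started below the reference.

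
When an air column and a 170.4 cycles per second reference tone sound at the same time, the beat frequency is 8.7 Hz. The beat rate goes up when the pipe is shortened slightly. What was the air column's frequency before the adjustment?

179.1 Hz

|f − 170.4| = 8.7, so the air column was at either 161.7 Hz or 179.1 Hz.
A shorter pipe has a higher fundamental; the adjustment raises the air column's frequency.
The beat rate rose, so the adjustment moved the air column further from 170.4 Hz — it was already above the reference.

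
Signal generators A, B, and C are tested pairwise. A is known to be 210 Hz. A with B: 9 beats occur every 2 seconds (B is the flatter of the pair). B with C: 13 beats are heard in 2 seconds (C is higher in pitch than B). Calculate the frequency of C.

A–B: Beat frequency = 9/2 = 4.5 Hz.
B is below A, so f_B = 210 − 4.5 = 205.5 Hz.
B–C: Beat frequency = 13/2 = 6.5 Hz.
C is above B, so f_C = 205.5 + 6.5 = 212 Hz.

212 Hz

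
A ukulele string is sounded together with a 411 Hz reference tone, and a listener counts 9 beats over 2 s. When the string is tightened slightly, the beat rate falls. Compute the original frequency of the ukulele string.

406.5 Hz

Beat frequency = 9/2 = 4.5 Hz.
|f − 411| = 4.5, so the ukulele string was at either 406.5 Hz or 415.5 Hz.
Increasing tension raises a string's frequency; the adjustment raises the ukulele string's frequency.
The beat rate fell, so the adjustment moved the ukulele string toward 411 Hz — it must have started below the reference.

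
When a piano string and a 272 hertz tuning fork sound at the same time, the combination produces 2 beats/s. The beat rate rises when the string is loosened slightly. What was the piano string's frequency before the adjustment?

270 Hz

|f − 272| = 2, so the piano string was at either 270 Hz or 274 Hz.
Reducing tension lowers a string's frequency; the adjustment lowers the piano string's frequency.
The beat rate rose, so the adjustment moved the piano string further from 272 Hz — it was already below the reference.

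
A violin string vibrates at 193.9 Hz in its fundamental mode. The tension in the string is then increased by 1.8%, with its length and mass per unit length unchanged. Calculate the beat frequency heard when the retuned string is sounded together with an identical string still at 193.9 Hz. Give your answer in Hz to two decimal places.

For a string, f ∝ √T, so the new frequency is 193.9·√1.018 = 195.6373 Hz.
f_beat = |195.6373 − 193.9| = 1.74 Hz.

1.74 Hz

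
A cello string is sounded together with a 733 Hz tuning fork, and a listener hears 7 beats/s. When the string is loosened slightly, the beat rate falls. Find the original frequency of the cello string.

740 Hz

|f − 733| = 7, so the cello string was at either 726 Hz or 740 Hz.
Reducing tension lowers a string's frequency; the adjustment lowers the cello string's frequency.
The beat rate fell, so the adjustment moved the cello string toward 733 Hz — it must have started above the reference.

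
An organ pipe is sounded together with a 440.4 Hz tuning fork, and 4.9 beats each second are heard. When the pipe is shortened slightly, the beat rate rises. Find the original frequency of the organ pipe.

445.3 Hz

|f − 440.4| = 4.9, so the organ pipe was at either 435.5 Hz or 445.3 Hz.
A shorter pipe has a higher fundamental; the adjustment raises the organ pipe's frequency.
The beat rate rose, so the adjustment moved the organ pipe further from 440.4 Hz — it was already above the reference.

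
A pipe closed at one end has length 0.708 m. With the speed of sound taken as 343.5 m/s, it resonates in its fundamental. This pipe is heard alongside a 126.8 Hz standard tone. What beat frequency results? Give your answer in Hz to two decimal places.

Closed pipe (odd harmonics): f_n = n·v/(4L) = 1·343.5/(4·0.708) = 121.2924 Hz.
f_beat = |121.2924 − 126.8| = 5.51 Hz.

5.51 Hz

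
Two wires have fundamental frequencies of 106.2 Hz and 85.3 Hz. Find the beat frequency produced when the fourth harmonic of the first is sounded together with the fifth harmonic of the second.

Fourth harmonic of the first: 4·106.2 = 424.8 Hz.
Fifth harmonic of the second: 5·85.3 = 426.5 Hz.
f_beat = |424.8 − 426.5| = 1.7 Hz.

1.7 Hz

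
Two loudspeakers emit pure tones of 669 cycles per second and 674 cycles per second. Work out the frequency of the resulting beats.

Beats arise from superposition of two nearby frequencies; the beat rate is |f₁ − f₂|.
|669 − 674| = 5 Hz.

5 Hz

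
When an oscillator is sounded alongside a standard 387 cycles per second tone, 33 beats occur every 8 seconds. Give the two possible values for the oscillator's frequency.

Beat frequency = 33/8 = 4.125 Hz.
|f − 387| = 4.125, so f = 387 ± 4.125.

382.875 Hz or 391.125 Hz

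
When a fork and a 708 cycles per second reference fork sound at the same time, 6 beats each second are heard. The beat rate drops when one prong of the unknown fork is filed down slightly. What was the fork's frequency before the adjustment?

|f − 708| = 6, so the fork was at either 702 Hz or 714 Hz.
Filing a prong removes mass and raises the fork's frequency; the adjustment raises the fork's frequency.
The beat rate fell, so the adjustment moved the fork toward 708 Hz — it must have started below the reference.

702 Hz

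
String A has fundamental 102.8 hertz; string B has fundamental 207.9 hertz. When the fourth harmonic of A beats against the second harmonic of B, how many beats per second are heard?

4.6 Hz

Fourth harmonic of the first: 4·102.8 = 411.2 Hz.
Second harmonic of the second: 2·207.9 = 415.8 Hz.
f_beat = |411.2 − 415.8| = 4.6 Hz.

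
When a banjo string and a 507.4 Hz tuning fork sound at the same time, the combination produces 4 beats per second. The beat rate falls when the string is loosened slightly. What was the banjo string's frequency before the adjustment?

|f − 507.4| = 4, so the banjo string was at either 503.4 Hz or 511.4 Hz.
Reducing tension lowers a string's frequency; the adjustment lowers the banjo string's frequency.
The beat rate fell, so the adjustment moved the banjo string toward 507.4 Hz — it must have started above the reference.

511.4 Hz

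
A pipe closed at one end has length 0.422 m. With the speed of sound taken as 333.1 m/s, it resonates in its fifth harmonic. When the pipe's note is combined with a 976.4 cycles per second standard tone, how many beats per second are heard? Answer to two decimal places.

Closed pipe (odd harmonics): f_n = n·v/(4L) = 5·333.1/(4·0.422) = 986.6706 Hz.
f_beat = |986.6706 − 976.4| = 10.27 Hz.

10.27 Hz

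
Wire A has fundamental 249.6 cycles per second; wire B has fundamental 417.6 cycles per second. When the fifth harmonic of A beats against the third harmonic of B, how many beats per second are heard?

4.8 Hz

Fifth harmonic of the first: 5·249.6 = 1248.0 Hz.
Third harmonic of the second: 3·417.6 = 1252.8 Hz.
f_beat = |1248.0 − 1252.8| = 4.8 Hz.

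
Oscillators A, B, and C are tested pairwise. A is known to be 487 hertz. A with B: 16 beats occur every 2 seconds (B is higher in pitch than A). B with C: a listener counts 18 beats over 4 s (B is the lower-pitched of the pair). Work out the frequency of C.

A–B: Beat frequency = 16/2 = 8 Hz.
B is above A, so f_B = 487 + 8 = 495 Hz.
B–C: Beat frequency = 18/4 = 4.5 Hz.
C is above B, so f_C = 495 + 4.5 = 499.5 Hz.

499.5 Hz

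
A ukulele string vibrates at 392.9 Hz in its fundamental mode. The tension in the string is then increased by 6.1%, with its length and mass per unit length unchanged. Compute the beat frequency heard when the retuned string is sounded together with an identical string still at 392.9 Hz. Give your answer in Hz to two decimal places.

11.81 Hz

For a string, f ∝ √T, so the new frequency is 392.9·√1.061 = 404.7061 Hz.
f_beat = |404.7061 − 392.9| = 11.81 Hz.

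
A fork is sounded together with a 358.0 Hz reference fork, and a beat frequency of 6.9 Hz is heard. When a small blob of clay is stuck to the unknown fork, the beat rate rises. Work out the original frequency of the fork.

|f − 358.0| = 6.9, so the fork was at either 351.1 Hz or 364.9 Hz.
Adding mass to a fork lowers its frequency; the adjustment lowers the fork's frequency.
The beat rate rose, so the adjustment moved the fork further from 358.0 Hz — it was already below the reference.

351.1 Hz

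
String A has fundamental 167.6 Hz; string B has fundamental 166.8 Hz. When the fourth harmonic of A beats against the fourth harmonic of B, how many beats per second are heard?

3.2 Hz

Fourth harmonic of the first: 4·167.6 = 670.4 Hz.
Fourth harmonic of the second: 4·166.8 = 667.2 Hz.
f_beat = |670.4 − 667.2| = 3.2 Hz.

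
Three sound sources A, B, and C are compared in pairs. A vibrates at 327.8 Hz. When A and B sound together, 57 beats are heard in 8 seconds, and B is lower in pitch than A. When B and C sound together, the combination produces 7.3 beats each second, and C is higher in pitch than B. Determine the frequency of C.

A–B: Beat frequency = 57/8 = 7.125 Hz.
B is below A, so f_B = 327.8 − 7.125 = 320.675 Hz.
C is above B, so f_C = 320.675 + 7.3 = 327.975 Hz.

327.975 Hz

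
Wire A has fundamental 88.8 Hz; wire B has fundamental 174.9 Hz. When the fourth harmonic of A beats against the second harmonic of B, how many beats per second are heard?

Fourth harmonic of the first: 4·88.8 = 355.2 Hz.
Second harmonic of the second: 2·174.9 = 349.8 Hz.
f_beat = |355.2 − 349.8| = 5.4 Hz.

5.4 Hz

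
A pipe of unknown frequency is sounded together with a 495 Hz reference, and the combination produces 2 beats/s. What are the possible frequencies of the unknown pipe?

493 Hz or 497 Hz

|f − 495| = 2, so f = 495 ± 2.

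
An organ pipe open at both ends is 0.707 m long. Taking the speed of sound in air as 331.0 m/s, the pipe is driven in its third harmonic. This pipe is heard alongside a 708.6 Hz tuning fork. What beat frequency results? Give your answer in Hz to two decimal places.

6.34 Hz

Open pipe: f_n = n·v/(2L) = 3·331.0/(2·0.707) = 702.2631 Hz.
f_beat = |702.2631 − 708.6| = 6.34 Hz.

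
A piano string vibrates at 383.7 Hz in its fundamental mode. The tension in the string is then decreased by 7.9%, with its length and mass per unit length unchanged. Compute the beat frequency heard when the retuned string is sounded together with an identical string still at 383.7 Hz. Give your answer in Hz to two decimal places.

For a string, f ∝ √T, so the new frequency is 383.7·√0.921 = 368.2321 Hz.
f_beat = |368.2321 − 383.7| = 15.47 Hz.

15.47 Hz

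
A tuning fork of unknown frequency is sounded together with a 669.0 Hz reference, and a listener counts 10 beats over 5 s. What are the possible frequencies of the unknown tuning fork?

Beat frequency = 10/5 = 2 Hz.
|f − 669.0| = 2, so f = 669.0 ± 2.

667 Hz or 671 Hz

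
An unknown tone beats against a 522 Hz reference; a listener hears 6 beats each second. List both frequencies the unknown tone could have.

516 Hz or 528 Hz

|f − 522| = 6, so f = 522 ± 6.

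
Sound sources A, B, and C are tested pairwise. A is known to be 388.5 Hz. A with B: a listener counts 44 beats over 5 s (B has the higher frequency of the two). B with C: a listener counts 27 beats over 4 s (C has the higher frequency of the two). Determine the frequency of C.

404.05 Hz

A–B: Beat frequency = 44/5 = 8.8 Hz.
B is above A, so f_B = 388.5 + 8.8 = 397.3 Hz.
B–C: Beat frequency = 27/4 = 6.75 Hz.
C is above B, so f_C = 397.3 + 6.75 = 404.05 Hz.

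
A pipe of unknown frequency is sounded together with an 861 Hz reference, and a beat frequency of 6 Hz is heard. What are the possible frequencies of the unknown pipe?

|f − 861| = 6, so f = 861 ± 6.

855 Hz or 867 Hz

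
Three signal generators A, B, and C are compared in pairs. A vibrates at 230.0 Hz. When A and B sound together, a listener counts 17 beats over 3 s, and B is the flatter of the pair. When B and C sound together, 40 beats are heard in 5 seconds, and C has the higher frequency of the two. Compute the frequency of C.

232.3333 Hz

A–B: Beat frequency = 17/3 = 5.6667 Hz.
B is below A, so f_B = 230.0 − 5.6667 = 224.3333 Hz.
B–C: Beat frequency = 40/5 = 8 Hz.
C is above B, so f_C = 224.3333 + 8 = 232.3333 Hz.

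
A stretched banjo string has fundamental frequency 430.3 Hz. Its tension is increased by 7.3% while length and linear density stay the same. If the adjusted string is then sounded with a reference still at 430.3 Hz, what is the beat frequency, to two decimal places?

15.43 Hz

For a string, f ∝ √T, so the new frequency is 430.3·√1.073 = 445.7293 Hz.
f_beat = |445.7293 − 430.3| = 15.43 Hz.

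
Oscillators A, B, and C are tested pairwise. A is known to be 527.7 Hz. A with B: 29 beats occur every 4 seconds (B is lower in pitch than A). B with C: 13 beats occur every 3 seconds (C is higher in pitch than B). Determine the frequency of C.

524.7833 Hz

A–B: Beat frequency = 29/4 = 7.25 Hz.
B is below A, so f_B = 527.7 − 7.25 = 520.45 Hz.
B–C: Beat frequency = 13/3 = 4.3333 Hz.
C is above B, so f_C = 520.45 + 4.3333 = 524.7833 Hz.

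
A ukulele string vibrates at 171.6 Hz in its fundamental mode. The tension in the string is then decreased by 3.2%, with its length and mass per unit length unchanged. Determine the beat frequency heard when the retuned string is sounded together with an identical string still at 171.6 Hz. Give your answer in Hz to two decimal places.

For a string, f ∝ √T, so the new frequency is 171.6·√0.968 = 168.8321 Hz.
f_beat = |168.8321 − 171.6| = 2.77 Hz.

2.77 Hz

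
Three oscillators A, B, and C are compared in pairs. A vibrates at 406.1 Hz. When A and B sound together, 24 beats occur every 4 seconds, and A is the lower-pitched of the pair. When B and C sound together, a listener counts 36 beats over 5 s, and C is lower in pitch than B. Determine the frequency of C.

404.9 Hz

A–B: Beat frequency = 24/4 = 6 Hz.
B is above A, so f_B = 406.1 + 6 = 412.1 Hz.
B–C: Beat frequency = 36/5 = 7.2 Hz.
C is below B, so f_C = 412.1 − 7.2 = 404.9 Hz.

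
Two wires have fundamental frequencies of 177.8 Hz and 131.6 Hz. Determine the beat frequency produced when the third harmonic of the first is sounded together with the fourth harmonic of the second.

Third harmonic of the first: 3·177.8 = 533.4 Hz.
Fourth harmonic of the second: 4·131.6 = 526.4 Hz.
f_beat = |533.4 − 526.4| = 7.0 Hz.

7.0 Hz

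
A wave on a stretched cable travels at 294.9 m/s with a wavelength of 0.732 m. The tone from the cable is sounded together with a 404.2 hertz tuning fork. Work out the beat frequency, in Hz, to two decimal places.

1.33 Hz

Source frequency f = v/λ = 294.9/0.732 = 402.8689 Hz.
f_beat = |402.8689 − 404.2| = 1.33 Hz.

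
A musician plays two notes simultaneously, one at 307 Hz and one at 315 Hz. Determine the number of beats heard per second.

8 Hz

f_beat = |f₁ − f₂|.
|307 − 315| = 8 Hz.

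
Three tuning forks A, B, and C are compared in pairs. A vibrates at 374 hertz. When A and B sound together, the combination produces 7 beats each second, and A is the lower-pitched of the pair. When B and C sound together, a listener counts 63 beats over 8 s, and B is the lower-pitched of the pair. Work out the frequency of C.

388.875 Hz

B is above A, so f_B = 374 + 7 = 381 Hz.
B–C: Beat frequency = 63/8 = 7.875 Hz.
C is above B, so f_C = 381 + 7.875 = 388.875 Hz.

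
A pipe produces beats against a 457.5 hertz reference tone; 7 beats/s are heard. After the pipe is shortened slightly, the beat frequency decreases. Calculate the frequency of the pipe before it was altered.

450.5 Hz

|f − 457.5| = 7, so the pipe was at either 450.5 Hz or 464.5 Hz.
A shorter pipe has a higher fundamental; the adjustment raises the pipe's frequency.
The beat rate fell, so the adjustment moved the pipe toward 457.5 Hz — it must have started below the reference.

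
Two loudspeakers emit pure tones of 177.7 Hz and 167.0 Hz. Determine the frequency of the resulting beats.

10.7 Hz

Beats arise from superposition of two nearby frequencies; the beat rate is |f₁ − f₂|.
|177.7 − 167.0| = 10.7 Hz.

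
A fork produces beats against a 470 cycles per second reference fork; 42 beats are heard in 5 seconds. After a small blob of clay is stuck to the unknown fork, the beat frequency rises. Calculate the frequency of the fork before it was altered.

Beat frequency = 42/5 = 8.4 Hz.
|f − 470| = 8.4, so the fork was at either 461.6 Hz or 478.4 Hz.
Adding mass to a fork lowers its frequency; the adjustment lowers the fork's frequency.
The beat rate rose, so the adjustment moved the fork further from 470 Hz — it was already below the reference.

461.6 Hz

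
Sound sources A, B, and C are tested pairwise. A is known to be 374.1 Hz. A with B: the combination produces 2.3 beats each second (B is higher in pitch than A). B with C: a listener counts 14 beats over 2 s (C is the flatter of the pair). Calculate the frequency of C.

369.4 Hz

B is above A, so f_B = 374.1 + 2.3 = 376.4 Hz.
B–C: Beat frequency = 14/2 = 7 Hz.
C is below B, so f_C = 376.4 − 7 = 369.4 Hz.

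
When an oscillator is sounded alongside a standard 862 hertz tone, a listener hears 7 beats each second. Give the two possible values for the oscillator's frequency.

855 Hz or 869 Hz

|f − 862| = 7, so f = 862 ± 7.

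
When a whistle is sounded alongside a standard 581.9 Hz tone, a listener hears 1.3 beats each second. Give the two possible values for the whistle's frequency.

|f − 581.9| = 1.3, so f = 581.9 ± 1.3.

580.6 Hz or 583.2 Hz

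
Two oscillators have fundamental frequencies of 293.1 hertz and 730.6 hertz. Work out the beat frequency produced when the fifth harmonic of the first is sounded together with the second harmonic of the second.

Fifth harmonic of the first: 5·293.1 = 1465.5 Hz.
Second harmonic of the second: 2·730.6 = 1461.2 Hz.
f_beat = |1465.5 − 1461.2| = 4.3 Hz.

4.3 Hz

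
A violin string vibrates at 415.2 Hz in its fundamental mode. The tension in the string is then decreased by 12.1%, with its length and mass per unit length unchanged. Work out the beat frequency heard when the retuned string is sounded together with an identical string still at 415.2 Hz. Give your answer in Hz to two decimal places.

For a string, f ∝ √T, so the new frequency is 415.2·√0.879 = 389.2708 Hz.
f_beat = |389.2708 − 415.2| = 25.93 Hz.

25.93 Hz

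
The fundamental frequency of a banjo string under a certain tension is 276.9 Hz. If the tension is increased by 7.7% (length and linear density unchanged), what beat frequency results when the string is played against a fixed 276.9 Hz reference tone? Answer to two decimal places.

10.46 Hz

For a string, f ∝ √T, so the new frequency is 276.9·√1.077 = 287.3630 Hz.
f_beat = |287.3630 − 276.9| = 10.46 Hz.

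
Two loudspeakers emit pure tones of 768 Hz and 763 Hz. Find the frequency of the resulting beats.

f_beat = |f₁ − f₂|.
|768 − 763| = 5 Hz.

5 Hz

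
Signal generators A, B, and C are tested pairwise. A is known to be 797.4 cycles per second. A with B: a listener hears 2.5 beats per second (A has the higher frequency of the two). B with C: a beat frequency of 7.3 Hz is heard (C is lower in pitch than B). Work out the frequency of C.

B is below A, so f_B = 797.4 − 2.5 = 794.9 Hz.
C is below B, so f_C = 794.9 − 7.3 = 787.6 Hz.

787.6 Hz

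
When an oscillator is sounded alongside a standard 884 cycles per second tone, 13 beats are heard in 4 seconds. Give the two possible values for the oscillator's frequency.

880.75 Hz or 887.25 Hz

Beat frequency = 13/4 = 3.25 Hz.
|f − 884| = 3.25, so f = 884 ± 3.25.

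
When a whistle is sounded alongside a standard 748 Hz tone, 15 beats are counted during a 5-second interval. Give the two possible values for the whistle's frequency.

Beat frequency = 15/5 = 3 Hz.
|f − 748| = 3, so f = 748 ± 3.

745 Hz or 751 Hz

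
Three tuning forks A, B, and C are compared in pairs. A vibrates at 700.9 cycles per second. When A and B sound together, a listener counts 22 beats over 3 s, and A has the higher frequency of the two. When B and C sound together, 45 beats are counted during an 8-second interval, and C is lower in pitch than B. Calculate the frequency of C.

A–B: Beat frequency = 22/3 = 7.3333 Hz.
B is below A, so f_B = 700.9 − 7.3333 = 693.5667 Hz.
B–C: Beat frequency = 45/8 = 5.625 Hz.
C is below B, so f_C = 693.5667 − 5.625 = 687.9417 Hz.

687.9417 Hz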